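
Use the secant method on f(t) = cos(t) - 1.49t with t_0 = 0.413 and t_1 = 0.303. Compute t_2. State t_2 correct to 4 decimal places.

f(t_0) = 0.300551, f(t_1) = 0.502976
t_2 = 0.303000 - (0.502976)·(0.303000 - 0.413000)/(0.502976 - (0.300551)) = 0.576323; f(t_2) = -0.020249

0.5763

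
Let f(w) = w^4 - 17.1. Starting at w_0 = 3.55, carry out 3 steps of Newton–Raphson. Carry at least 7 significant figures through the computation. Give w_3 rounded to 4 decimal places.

2.0686

f'(w) = 4w^3
w_0 = 3.550000: f = 141.723006, f' = 178.955500 → w_1 = 3.550000 - (141.723006)/(178.955500) = 2.758054
w_1 = 2.758054: f = 40.764388, f' = 83.920587 → w_2 = 2.758054 - (40.764388)/(83.920587) = 2.272305
w_2 = 2.272305: f = 9.560386, f' = 46.931001 → w_3 = 2.272305 - (9.560386)/(46.931001) = 2.068593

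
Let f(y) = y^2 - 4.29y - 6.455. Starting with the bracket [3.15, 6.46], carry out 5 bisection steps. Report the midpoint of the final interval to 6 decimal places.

5.477344

f(3.150000) = -10.046000, f(6.460000) = 7.563200 (opposite signs)
step 1: m = 4.805000, f(m) = -3.980425 < 0 → root in [4.805000, 6.460000]
step 2: m = 5.632500, f(m) = 1.106631 > 0 → root in [4.805000, 5.632500]
step 3: m = 5.218750, f(m) = -1.608086 < 0 → root in [5.218750, 5.632500]
step 4: m = 5.425625, f(m) = -0.293525 < 0 → root in [5.425625, 5.632500]
step 5: m = 5.529063, f(m) = 0.395854 > 0 → root in [5.425625, 5.529063]
Midpoint of [5.425625, 5.529063] = 5.477344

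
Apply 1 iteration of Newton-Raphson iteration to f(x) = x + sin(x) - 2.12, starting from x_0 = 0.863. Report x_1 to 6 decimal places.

1.164306

f'(x) = 1 + cos(x)
x_0 = 0.863000: f = -0.497204, f' = 1.650161 → x_1 = 0.863000 - (-0.497204)/(1.650161) = 1.164306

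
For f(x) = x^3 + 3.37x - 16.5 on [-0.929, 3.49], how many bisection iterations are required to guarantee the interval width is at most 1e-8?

29

Initial width b − a = 3.49 − -0.929 = 4.419000.
After n steps the width is (b−a)/2^n; need (b−a)/2^n ≤ 1e-8.
So n ≥ log₂(4.419000/1e-8) = log₂(441900000.0000) ≈ 28.7191.
Hence n = 29.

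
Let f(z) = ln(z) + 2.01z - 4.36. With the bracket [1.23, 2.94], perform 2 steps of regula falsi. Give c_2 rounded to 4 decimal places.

1.8619

f(1.230000) = -1.680686, f(2.940000) = 2.627810
step 1: c = 1.897048, f(c) = 0.093365 > 0 → new bracket [1.230000, 1.897048]
step 2: c = 1.861942, f(c) = 0.004124 > 0 → new bracket [1.230000, 1.861942]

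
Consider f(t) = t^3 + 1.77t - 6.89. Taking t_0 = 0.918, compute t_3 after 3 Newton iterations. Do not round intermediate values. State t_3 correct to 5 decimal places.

1.59750

f'(t) = 3t^2 + 1.77
t_0 = 0.918000: f = -4.491519, f' = 4.298172 → t_1 = 0.918000 - (-4.491519)/(4.298172) = 1.962984
t_1 = 1.962984: f = 4.148455, f' = 13.329914 → t_2 = 1.962984 - (4.148455)/(13.329914) = 1.651770
t_2 = 1.651770: f = 0.540227, f' = 9.955029 → t_3 = 1.651770 - (0.540227)/(9.955029) = 1.597503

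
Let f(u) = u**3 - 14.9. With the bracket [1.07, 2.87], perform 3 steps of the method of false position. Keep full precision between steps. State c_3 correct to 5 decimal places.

2.45364

f(1.070000) = -13.674957, f(2.870000) = 8.739903
step 1: c = 2.168152, f(c) = -4.707771 < 0 → new bracket [2.168152, 2.870000]
step 2: c = 2.413855, f(c) = -0.835193 < 0 → new bracket [2.413855, 2.870000]
step 3: c = 2.453643, f(c) = -0.128178 < 0 → new bracket [2.453643, 2.870000]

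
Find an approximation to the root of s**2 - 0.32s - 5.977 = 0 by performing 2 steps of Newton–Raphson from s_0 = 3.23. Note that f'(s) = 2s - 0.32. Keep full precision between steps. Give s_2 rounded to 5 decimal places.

Newton update: s ← s − f(s)/f'(s).
s_0 = 3.230000: f = 3.422300, f' = 6.140000 → s_1 = 3.230000 - (3.422300)/(6.140000) = 2.672622
s_1 = 2.672622: f = 0.310670, f' = 5.025244 → s_2 = 2.672622 - (0.310670)/(5.025244) = 2.610800

2.61080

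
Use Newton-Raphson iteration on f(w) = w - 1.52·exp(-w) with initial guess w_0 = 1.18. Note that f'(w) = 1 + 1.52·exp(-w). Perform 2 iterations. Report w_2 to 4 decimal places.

w_0 = 1.180000: f = 0.712936, f' = 1.467064 → w_1 = 1.180000 - (0.712936)/(1.467064) = 0.694039
w_1 = 0.694039: f = -0.065284, f' = 1.759323 → w_2 = 0.694039 - (-0.065284)/(1.759323) = 0.731146

0.7311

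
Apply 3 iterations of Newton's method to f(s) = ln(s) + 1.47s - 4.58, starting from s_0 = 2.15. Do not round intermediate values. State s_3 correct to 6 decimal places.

f'(s) = 1/s + 1.47
s_0 = 2.150000: f = -0.654032, f' = 1.935116 → s_1 = 2.150000 - (-0.654032)/(1.935116) = 2.487981
s_1 = 2.487981: f = -0.011197, f' = 1.871932 → s_2 = 2.487981 - (-0.011197)/(1.871932) = 2.493962
s_2 = 2.493962: f = -0.000003, f' = 1.870968 → s_3 = 2.493962 - (-0.000003)/(1.870968) = 2.493964

2.493964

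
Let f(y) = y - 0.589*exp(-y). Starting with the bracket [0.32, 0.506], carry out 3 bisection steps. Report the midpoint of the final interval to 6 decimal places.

0.401375

f(0.320000) = -0.107702, f(0.506000) = 0.150891 (opposite signs)
step 1: m = 0.413000, f(m) = 0.023281 > 0 → root in [0.320000, 0.413000]
step 2: m = 0.366500, f(m) = -0.041769 < 0 → root in [0.366500, 0.413000]
step 3: m = 0.389750, f(m) = -0.009136 < 0 → root in [0.389750, 0.413000]
Midpoint of [0.389750, 0.413000] = 0.401375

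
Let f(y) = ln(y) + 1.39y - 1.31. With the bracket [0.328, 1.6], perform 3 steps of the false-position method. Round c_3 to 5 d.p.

0.97144

f(0.328000) = -1.968822, f(1.600000) = 1.384004
step 1: c = 1.074935, f(c) = 0.256419 > 0 → new bracket [0.328000, 1.074935]
step 2: c = 0.988864, f(c) = 0.053322 > 0 → new bracket [0.328000, 0.988864]
step 3: c = 0.971437, f(c) = 0.011320 > 0 → new bracket [0.328000, 0.971437]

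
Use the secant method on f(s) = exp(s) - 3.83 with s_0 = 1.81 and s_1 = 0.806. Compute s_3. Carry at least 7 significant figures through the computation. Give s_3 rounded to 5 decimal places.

Secant update: s_(k+1) = s_k − f(s_k)·(s_k − s_(k-1))/(f(s_k) − f(s_(k-1))).
f(s_0) = 2.280447, f(s_1) = -1.591066
s_2 = 0.806000 - (-1.591066)·(0.806000 - 1.810000)/(-1.591066 - (2.280447)) = 1.218611; f(s_2) = -0.447513
s_3 = 1.218611 - (-0.447513)·(1.218611 - 0.806000)/(-0.447513 - (-1.591066)) = 1.380081; f(s_3) = 0.145223

1.38008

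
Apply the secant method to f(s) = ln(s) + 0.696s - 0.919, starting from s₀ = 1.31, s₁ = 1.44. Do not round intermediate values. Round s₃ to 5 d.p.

f(s_0) = 0.262787, f(s_1) = 0.447883
s_2 = 1.440000 - (0.447883)·(1.440000 - 1.310000)/(0.447883 - (0.262787)) = 1.125435; f(s_2) = -0.017528
s_3 = 1.125435 - (-0.017528)·(1.125435 - 1.440000)/(-0.017528 - (0.447883)) = 1.137282; f(s_3) = 0.001189

1.13728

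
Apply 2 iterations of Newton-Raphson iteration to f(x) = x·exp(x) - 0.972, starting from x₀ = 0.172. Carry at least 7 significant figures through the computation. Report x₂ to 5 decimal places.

f'(x) = (x + 1)·exp(x)
x_0 = 0.172000: f = -0.767719, f' = 1.391958 → x_1 = 0.172000 - (-0.767719)/(1.391958) = 0.723539
x_1 = 0.723539: f = 0.519733, f' = 3.553449 → x_2 = 0.723539 - (0.519733)/(3.553449) = 0.577278

0.57728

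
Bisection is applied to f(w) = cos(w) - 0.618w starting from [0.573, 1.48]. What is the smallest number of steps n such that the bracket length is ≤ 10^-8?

27

Initial width b − a = 1.48 − 0.573 = 0.907000.
After n steps the width is (b−a)/2^n; need (b−a)/2^n ≤ 10^-8.
So n ≥ log₂(0.907000/10^-8) = log₂(90700000.0000) ≈ 26.4346.
Hence n = 27.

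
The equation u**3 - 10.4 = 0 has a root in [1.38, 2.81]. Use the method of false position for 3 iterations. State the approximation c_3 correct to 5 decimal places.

False-position update: c = (a·f(b) − b·f(a))/(f(b) − f(a)); replace the endpoint whose sign matches f(c).
f(1.380000) = -7.771928, f(2.810000) = 11.788041
step 1: c = 1.948194, f(c) = -3.005708 < 0 → new bracket [1.948194, 2.810000]
step 2: c = 2.123291, f(c) = -0.827433 < 0 → new bracket [2.123291, 2.810000]
step 3: c = 2.168331, f(c) = -0.205244 < 0 → new bracket [2.168331, 2.810000]

2.16833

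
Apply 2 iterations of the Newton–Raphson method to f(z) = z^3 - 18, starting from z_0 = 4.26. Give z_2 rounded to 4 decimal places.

Newton update: z ← z − f(z)/f'(z).
f'(z) = 3z^2
z_0 = 4.260000: f = 59.308776, f' = 54.442800 → z_1 = 4.260000 - (59.308776)/(54.442800) = 3.170622
z_1 = 3.170622: f = 13.873775, f' = 30.158536 → z_2 = 3.170622 - (13.873775)/(30.158536) = 2.710594

2.7106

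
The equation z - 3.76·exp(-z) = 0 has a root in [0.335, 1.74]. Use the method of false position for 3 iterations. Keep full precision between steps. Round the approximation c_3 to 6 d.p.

f(0.335000) = -2.354671, f(1.740000) = 1.080043
step 1: c = 1.298199, f(c) = 0.271632 > 0 → new bracket [0.335000, 1.298199]
step 2: c = 1.198578, f(c) = 0.064475 > 0 → new bracket [0.335000, 1.198578]
step 3: c = 1.175561, f(c) = 0.015054 > 0 → new bracket [0.335000, 1.175561]

1.175561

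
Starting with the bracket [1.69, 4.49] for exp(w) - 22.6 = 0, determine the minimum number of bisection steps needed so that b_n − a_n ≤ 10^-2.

Initial width b − a = 4.49 − 1.69 = 2.800000.
After n steps the width is (b−a)/2^n; need (b−a)/2^n ≤ 10^-2.
So n ≥ log₂(2.800000/10^-2) = log₂(280.0000) ≈ 8.1293.
Hence n = 9.

9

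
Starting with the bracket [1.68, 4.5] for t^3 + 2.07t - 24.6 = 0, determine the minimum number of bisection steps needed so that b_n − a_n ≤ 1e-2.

Initial width b − a = 4.5 − 1.68 = 2.820000.
After n steps the width is (b−a)/2^n; need (b−a)/2^n ≤ 1e-2.
So n ≥ log₂(2.820000/1e-2) = log₂(282.0000) ≈ 8.1396.
Hence n = 9.

9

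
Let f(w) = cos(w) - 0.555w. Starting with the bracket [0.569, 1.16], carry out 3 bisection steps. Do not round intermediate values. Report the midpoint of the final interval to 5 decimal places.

0.97531

f(0.569000) = 0.526645, f(1.160000) = -0.244460 (opposite signs)
step 1: m = 0.864500, f(m) = 0.169223 > 0 → root in [0.864500, 1.160000]
step 2: m = 1.012250, f(m) = -0.031845 < 0 → root in [0.864500, 1.012250]
step 3: m = 0.938375, f(m) = 0.070301 > 0 → root in [0.938375, 1.012250]
Midpoint of [0.938375, 1.012250] = 0.975312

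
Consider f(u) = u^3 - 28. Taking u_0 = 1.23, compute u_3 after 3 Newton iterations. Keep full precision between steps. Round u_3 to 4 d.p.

f'(u) = 3u^2
u_0 = 1.230000: f = -26.139133, f' = 4.538700 → u_1 = 1.230000 - (-26.139133)/(4.538700) = 6.989167
u_1 = 6.989167: f = 313.410068, f' = 146.545382 → u_2 = 6.989167 - (313.410068)/(146.545382) = 4.850512
u_2 = 4.850512: f = 86.120260, f' = 70.582400 → u_3 = 4.850512 - (86.120260)/(70.582400) = 3.630374

3.6304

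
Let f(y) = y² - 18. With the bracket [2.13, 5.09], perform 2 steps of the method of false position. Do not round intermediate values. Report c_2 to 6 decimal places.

False-position update: c = (a·f(b) − b·f(a))/(f(b) − f(a)); replace the endpoint whose sign matches f(c).
f(2.130000) = -13.463100, f(5.090000) = 7.908100
step 1: c = 3.994695, f(c) = -2.042410 < 0 → new bracket [3.994695, 5.090000]
step 2: c = 4.219514, f(c) = -0.195702 < 0 → new bracket [4.219514, 5.090000]

4.219514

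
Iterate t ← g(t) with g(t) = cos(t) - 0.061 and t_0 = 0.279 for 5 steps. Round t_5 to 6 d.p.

0.737719

t_1 = g(0.279000) = 0.900331
t_2 = g(0.900331) = 0.560350
t_3 = g(0.560350) = 0.786069
t_4 = g(0.786069) = 0.645632
t_5 = g(0.645632) = 0.737719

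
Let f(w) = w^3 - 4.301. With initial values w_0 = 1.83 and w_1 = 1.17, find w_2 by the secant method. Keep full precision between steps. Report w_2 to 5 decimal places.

1.56356

f(w_0) = 1.827487, f(w_1) = -2.699387
w_2 = 1.170000 - (-2.699387)·(1.170000 - 1.830000)/(-2.699387 - (1.827487)) = 1.563560; f(w_2) = -0.478536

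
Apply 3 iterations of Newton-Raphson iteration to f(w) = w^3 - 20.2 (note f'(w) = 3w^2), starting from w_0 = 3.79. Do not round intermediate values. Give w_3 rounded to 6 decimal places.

w_0 = 3.790000: f = 34.239939, f' = 43.092300 → w_1 = 3.790000 - (34.239939)/(43.092300) = 2.995428
w_1 = 2.995428: f = 6.676742, f' = 26.917765 → w_2 = 2.995428 - (6.676742)/(26.917765) = 2.747386
w_2 = 2.747386: f = 0.537620, f' = 22.644385 → w_3 = 2.747386 - (0.537620)/(22.644385) = 2.723644

2.723644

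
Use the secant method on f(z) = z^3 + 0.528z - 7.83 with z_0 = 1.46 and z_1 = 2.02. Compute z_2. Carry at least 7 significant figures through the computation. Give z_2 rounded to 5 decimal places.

f(z_0) = -3.946984, f(z_1) = 1.478968
z_2 = 2.020000 - (1.478968)·(2.020000 - 1.460000)/(1.478968 - (-3.946984)) = 1.867359; f(z_2) = -0.332497

1.86736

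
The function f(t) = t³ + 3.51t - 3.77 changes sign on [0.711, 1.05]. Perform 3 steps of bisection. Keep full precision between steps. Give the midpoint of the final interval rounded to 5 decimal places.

0.85931

f(0.711000) = -0.914965, f(1.050000) = 1.073125 (opposite signs)
step 1: m = 0.880500, f(m) = 0.003189 > 0 → root in [0.711000, 0.880500]
step 2: m = 0.795750, f(m) = -0.473034 < 0 → root in [0.795750, 0.880500]
step 3: m = 0.838125, f(m) = -0.239437 < 0 → root in [0.838125, 0.880500]
Midpoint of [0.838125, 0.880500] = 0.859313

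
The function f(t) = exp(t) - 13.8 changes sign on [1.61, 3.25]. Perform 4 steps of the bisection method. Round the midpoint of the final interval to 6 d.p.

f(1.610000) = -8.797189, f(3.250000) = 11.990340 (opposite signs)
step 1: m = 2.430000, f(m) = -2.441118 < 0 → root in [2.430000, 3.250000]
step 2: m = 2.840000, f(m) = 3.315766 > 0 → root in [2.430000, 2.840000]
step 3: m = 2.635000, f(m) = 0.143312 > 0 → root in [2.430000, 2.635000]
step 4: m = 2.532500, f(m) = -1.215071 < 0 → root in [2.532500, 2.635000]
Midpoint of [2.532500, 2.635000] = 2.583750

2.583750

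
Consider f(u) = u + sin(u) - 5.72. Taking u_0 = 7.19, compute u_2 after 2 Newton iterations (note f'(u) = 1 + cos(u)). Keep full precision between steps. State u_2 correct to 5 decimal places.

6.00433

u_0 = 7.190000: f = 2.257545, f' = 1.616257 → u_1 = 7.190000 - (2.257545)/(1.616257) = 5.793227
u_1 = 5.793227: f = -0.397362, f' = 1.882352 → u_2 = 5.793227 - (-0.397362)/(1.882352) = 6.004326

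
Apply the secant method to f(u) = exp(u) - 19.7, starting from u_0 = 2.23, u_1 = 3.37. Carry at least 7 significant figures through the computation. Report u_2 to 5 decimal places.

f(u_0) = -10.400134, f(u_1) = 9.378527
u_2 = 3.370000 - (9.378527)·(3.370000 - 2.230000)/(9.378527 - (-10.400134)) = 2.829442; f(u_2) = -2.763998

2.82944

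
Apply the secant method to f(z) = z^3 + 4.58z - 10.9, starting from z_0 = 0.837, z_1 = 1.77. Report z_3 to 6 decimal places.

1.551241

Secant update: z_(k+1) = z_k − f(z_k)·(z_k − z_(k-1))/(f(z_k) − f(z_(k-1))).
f(z_0) = -6.480164, f(z_1) = 2.751833
z_2 = 1.770000 - (2.751833)·(1.770000 - 0.837000)/(2.751833 - (-6.480164)) = 1.491895; f(z_2) = -0.746529
z_3 = 1.491895 - (-0.746529)·(1.491895 - 1.770000)/(-0.746529 - (2.751833)) = 1.551241; f(z_3) = -0.062486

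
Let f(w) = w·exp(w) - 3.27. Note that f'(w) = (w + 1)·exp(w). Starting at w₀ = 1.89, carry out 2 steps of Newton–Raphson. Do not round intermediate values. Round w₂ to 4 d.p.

w_0 = 1.890000: f = 9.240607, f' = 19.129975 → w_1 = 1.890000 - (9.240607)/(19.129975) = 1.406957
w_1 = 1.406957: f = 2.475320, f' = 9.828829 → w_2 = 1.406957 - (2.475320)/(9.828829) = 1.155114

1.1551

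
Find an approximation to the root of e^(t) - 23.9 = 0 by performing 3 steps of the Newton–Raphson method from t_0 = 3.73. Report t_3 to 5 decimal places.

Newton update: t ← t − f(t)/f'(t).
f'(t) = e^(t)
t_0 = 3.730000: f = 17.779108, f' = 41.679108 → t_1 = 3.730000 - (17.779108)/(41.679108) = 3.303429
t_1 = 3.303429: f = 3.305762, f' = 27.205762 → t_2 = 3.303429 - (3.305762)/(27.205762) = 3.181919
t_2 = 3.181919: f = 0.192947, f' = 24.092947 → t_3 = 3.181919 - (0.192947)/(24.092947) = 3.173911

3.17391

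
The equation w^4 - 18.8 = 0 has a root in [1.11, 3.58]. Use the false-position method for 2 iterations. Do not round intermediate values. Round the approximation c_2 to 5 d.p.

1.58183

False-position update: c = (a·f(b) − b·f(a))/(f(b) − f(a)); replace the endpoint whose sign matches f(c).
f(1.110000) = -17.281930, f(3.580000) = 145.460109
step 1: c = 1.372295, f(c) = -15.253586 < 0 → new bracket [1.372295, 3.580000]
step 2: c = 1.581831, f(c) = -12.539043 < 0 → new bracket [1.581831, 3.580000]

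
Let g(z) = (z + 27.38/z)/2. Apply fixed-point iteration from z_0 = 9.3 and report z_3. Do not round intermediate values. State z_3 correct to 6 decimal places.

z_1 = g(9.300000) = 6.122043
z_2 = g(6.122043) = 5.297203
z_3 = g(5.297203) = 5.232984

5.232984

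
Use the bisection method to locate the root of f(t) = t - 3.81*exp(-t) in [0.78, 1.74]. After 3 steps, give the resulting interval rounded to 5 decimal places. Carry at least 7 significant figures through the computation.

[1.14000, 1.26000]

f(0.780000) = -0.966527, f(1.740000) = 1.071267 (opposite signs)
step 1: m = 1.260000, f(m) = 0.179278 > 0 → root in [0.780000, 1.260000]
step 2: m = 1.020000, f(m) = -0.353867 < 0 → root in [1.020000, 1.260000]
step 3: m = 1.140000, f(m) = -0.078510 < 0 → root in [1.140000, 1.260000]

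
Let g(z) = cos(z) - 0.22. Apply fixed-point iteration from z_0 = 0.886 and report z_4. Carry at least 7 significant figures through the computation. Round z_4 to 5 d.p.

0.63391

z_1 = g(0.886000) = 0.412515
z_2 = g(0.412515) = 0.696115
z_3 = g(0.696115) = 0.547339
z_4 = g(0.547339) = 0.633912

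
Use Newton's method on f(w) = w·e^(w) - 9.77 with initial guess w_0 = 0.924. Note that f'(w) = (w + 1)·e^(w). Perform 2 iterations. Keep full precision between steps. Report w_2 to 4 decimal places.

w_0 = 0.924000: f = -7.442123, f' = 4.847225 → w_1 = 0.924000 - (-7.442123)/(4.847225) = 2.459337
w_1 = 2.459337: f = 18.996989, f' = 40.464041 → w_2 = 2.459337 - (18.996989)/(40.464041) = 1.989858

1.9899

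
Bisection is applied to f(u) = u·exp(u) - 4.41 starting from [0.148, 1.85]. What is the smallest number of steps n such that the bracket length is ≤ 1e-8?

28

Initial width b − a = 1.85 − 0.148 = 1.702000.
After n steps the width is (b−a)/2^n; need (b−a)/2^n ≤ 1e-8.
So n ≥ log₂(1.702000/1e-8) = log₂(170200000.0000) ≈ 27.3427.
Hence n = 28.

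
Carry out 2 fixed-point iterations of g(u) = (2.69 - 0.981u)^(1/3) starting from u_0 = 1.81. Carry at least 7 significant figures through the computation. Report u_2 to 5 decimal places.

u_1 = g(1.810000) = 0.970608
u_2 = g(0.970608) = 1.202272

1.20227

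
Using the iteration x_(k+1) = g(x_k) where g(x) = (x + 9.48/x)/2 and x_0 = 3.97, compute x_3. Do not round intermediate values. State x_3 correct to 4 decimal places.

3.0790

x_1 = g(3.970000) = 3.178955
x_2 = g(3.178955) = 3.080534
x_3 = g(3.080534) = 3.078961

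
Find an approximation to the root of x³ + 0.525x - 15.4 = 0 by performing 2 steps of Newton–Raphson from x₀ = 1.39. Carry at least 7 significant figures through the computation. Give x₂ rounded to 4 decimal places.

2.6235

Newton update: x ← x − f(x)/f'(x).
f'(x) = 3x² + 0.525
x_0 = 1.390000: f = -11.984631, f' = 6.321300 → x_1 = 1.390000 - (-11.984631)/(6.321300) = 3.285912
x_1 = 3.285912: f = 21.803824, f' = 32.916661 → x_2 = 3.285912 - (21.803824)/(32.916661) = 2.623518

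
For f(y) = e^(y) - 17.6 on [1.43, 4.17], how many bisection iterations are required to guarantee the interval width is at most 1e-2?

Initial width b − a = 4.17 − 1.43 = 2.740000.
After n steps the width is (b−a)/2^n; need (b−a)/2^n ≤ 1e-2.
So n ≥ log₂(2.740000/1e-2) = log₂(274.0000) ≈ 8.0980.
Hence n = 9.

9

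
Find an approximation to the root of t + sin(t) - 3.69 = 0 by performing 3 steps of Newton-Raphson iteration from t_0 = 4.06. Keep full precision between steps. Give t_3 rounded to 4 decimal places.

4.6920

Newton update: t ← t − f(t)/f'(t).
f'(t) = 1 + cos(t)
t_0 = 4.060000: f = -0.424636, f' = 0.392913 → t_1 = 4.060000 - (-0.424636)/(0.392913) = 5.140736
t_1 = 5.140736: f = 0.541082, f' = 1.415368 → t_2 = 5.140736 - (0.541082)/(1.415368) = 4.758445
t_2 = 4.758445: f = 0.069505, f' = 1.046040 → t_3 = 4.758445 - (0.069505)/(1.046040) = 4.691999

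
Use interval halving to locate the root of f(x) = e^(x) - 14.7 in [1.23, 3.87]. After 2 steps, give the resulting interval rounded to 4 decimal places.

[2.5500, 3.2100]

f(1.230000) = -11.278770, f(3.870000) = 33.242386 (opposite signs)
step 1: m = 2.550000, f(m) = -1.892896 < 0 → root in [2.550000, 3.870000]
step 2: m = 3.210000, f(m) = 10.079086 > 0 → root in [2.550000, 3.210000]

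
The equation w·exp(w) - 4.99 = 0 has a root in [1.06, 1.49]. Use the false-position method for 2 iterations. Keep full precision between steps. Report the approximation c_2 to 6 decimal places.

1.321978

False-position update: c = (a·f(b) − b·f(a))/(f(b) − f(a)); replace the endpoint whose sign matches f(c).
f(1.060000) = -1.930447, f(1.490000) = 1.621272
step 1: c = 1.293716, f(c) = -0.272712 < 0 → new bracket [1.293716, 1.490000]
step 2: c = 1.321978, f(c) = -0.031478 < 0 → new bracket [1.321978, 1.490000]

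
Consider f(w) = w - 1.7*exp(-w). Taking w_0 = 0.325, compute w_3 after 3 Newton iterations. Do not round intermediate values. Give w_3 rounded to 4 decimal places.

0.7796

f'(w) = 1 + 1.7*exp(-w)
w_0 = 0.325000: f = -0.903297, f' = 2.228297 → w_1 = 0.325000 - (-0.903297)/(2.228297) = 0.730375
w_1 = 0.730375: f = -0.088562, f' = 1.818938 → w_2 = 0.730375 - (-0.088562)/(1.818938) = 0.779064
w_2 = 0.779064: f = -0.000955, f' = 1.780020 → w_3 = 0.779064 - (-0.000955)/(1.780020) = 0.779601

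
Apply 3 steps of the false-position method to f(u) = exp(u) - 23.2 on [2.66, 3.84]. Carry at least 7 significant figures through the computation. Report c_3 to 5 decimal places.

f(2.660000) = -8.903711, f(3.840000) = 23.325474
step 1: c = 2.985990, f(c) = -3.393908 < 0 → new bracket [2.985990, 3.840000]
step 2: c = 3.094466, f(c) = -1.124545 < 0 → new bracket [3.094466, 3.840000]
step 3: c = 3.128756, f(c) = -0.354454 < 0 → new bracket [3.128756, 3.840000]

3.12876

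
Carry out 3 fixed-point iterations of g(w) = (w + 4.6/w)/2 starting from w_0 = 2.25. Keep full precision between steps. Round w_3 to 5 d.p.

2.14476

w_1 = g(2.250000) = 2.147222
w_2 = g(2.147222) = 2.144762
w_3 = g(2.144762) = 2.144761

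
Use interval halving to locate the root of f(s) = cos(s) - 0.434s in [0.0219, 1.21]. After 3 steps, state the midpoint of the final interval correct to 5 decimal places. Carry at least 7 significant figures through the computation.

1.13574

f(0.021900) = 0.990256, f(1.210000) = -0.172121 (opposite signs)
step 1: m = 0.615950, f(m) = 0.548903 > 0 → root in [0.615950, 1.210000]
step 2: m = 0.912975, f(m) = 0.215163 > 0 → root in [0.912975, 1.210000]
step 3: m = 1.061487, f(m) = 0.026888 > 0 → root in [1.061487, 1.210000]
Midpoint of [1.061487, 1.210000] = 1.135744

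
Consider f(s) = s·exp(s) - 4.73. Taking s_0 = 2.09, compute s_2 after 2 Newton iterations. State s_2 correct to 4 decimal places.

f'(s) = (s + 1)·exp(s)
s_0 = 2.090000: f = 12.167473, f' = 24.982388 → s_1 = 2.090000 - (12.167473)/(24.982388) = 1.602958
s_1 = 1.602958: f = 3.233022, f' = 12.930728 → s_2 = 1.602958 - (3.233022)/(12.930728) = 1.352932

1.3529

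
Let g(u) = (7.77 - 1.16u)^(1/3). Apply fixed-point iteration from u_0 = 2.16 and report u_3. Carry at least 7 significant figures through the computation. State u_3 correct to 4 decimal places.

1.7854

u_1 = g(2.160000) = 1.739601
u_2 = g(1.739601) = 1.791738
u_3 = g(1.791738) = 1.785436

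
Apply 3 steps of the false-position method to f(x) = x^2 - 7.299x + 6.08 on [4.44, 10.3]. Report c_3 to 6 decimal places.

f(4.440000) = -6.613960, f(10.300000) = 36.990300
step 1: c = 5.328854, f(c) = -4.418622 < 0 → new bracket [5.328854, 10.300000]
step 2: c = 5.859310, f(c) = -2.355591 < 0 → new bracket [5.859310, 10.300000]
step 3: c = 6.125169, f(c) = -1.109916 < 0 → new bracket [6.125169, 10.300000]

6.125169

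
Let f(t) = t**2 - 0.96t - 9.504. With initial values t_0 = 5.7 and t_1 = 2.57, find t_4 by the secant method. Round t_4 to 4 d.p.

3.5969

f(t_0) = 17.514000, f(t_1) = -5.366300
t_2 = 2.570000 - (-5.366300)·(2.570000 - 5.700000)/(-5.366300 - (17.514000)) = 3.304104; f(t_2) = -1.758837
t_3 = 3.304104 - (-1.758837)·(3.304104 - 2.570000)/(-1.758837 - (-5.366300)) = 3.662020; f(t_3) = 0.390852
t_4 = 3.662020 - (0.390852)·(3.662020 - 3.304104)/(0.390852 - (-1.758837)) = 3.596945; f(t_4) = -0.019057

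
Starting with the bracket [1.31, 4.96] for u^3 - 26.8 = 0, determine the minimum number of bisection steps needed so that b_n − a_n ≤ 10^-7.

Initial width b − a = 4.96 − 1.31 = 3.650000.
After n steps the width is (b−a)/2^n; need (b−a)/2^n ≤ 10^-7.
So n ≥ log₂(3.650000/10^-7) = log₂(36500000.0000) ≈ 25.1214.
Hence n = 26.

26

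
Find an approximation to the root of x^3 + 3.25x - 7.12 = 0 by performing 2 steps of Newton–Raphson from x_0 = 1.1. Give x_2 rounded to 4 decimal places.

Newton update: x ← x − f(x)/f'(x).
f'(x) = 3x^2 + 3.25
x_0 = 1.100000: f = -2.214000, f' = 6.880000 → x_1 = 1.100000 - (-2.214000)/(6.880000) = 1.421802
x_1 = 1.421802: f = 0.375062, f' = 9.314566 → x_2 = 1.421802 - (0.375062)/(9.314566) = 1.381536

1.3815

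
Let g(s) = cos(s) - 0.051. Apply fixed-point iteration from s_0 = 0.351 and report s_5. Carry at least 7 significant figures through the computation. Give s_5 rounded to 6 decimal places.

0.741415

s_1 = g(0.351000) = 0.888029
s_2 = g(0.888029) = 0.579942
s_3 = g(0.579942) = 0.785494
s_4 = g(0.785494) = 0.656039
s_5 = g(0.656039) = 0.741415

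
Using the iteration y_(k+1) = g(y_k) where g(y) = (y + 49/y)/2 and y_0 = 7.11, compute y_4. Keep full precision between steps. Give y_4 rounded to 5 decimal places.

y_1 = g(7.110000) = 7.000851
y_2 = g(7.000851) = 7.000000
y_3 = g(7.000000) = 7.000000
y_4 = g(7.000000) = 7.000000

7.00000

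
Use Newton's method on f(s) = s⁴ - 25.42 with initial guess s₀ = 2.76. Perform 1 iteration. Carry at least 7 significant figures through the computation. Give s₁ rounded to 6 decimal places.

Newton update: s ← s − f(s)/f'(s).
f'(s) = 4s³
s_0 = 2.760000: f = 32.607830, f' = 84.098304 → s_1 = 2.760000 - (32.607830)/(84.098304) = 2.372265

2.372265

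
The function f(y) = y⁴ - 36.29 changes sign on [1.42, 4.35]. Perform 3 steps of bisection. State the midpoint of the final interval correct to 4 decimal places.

2.3356

f(1.420000) = -32.224131, f(4.350000) = 321.771006 (opposite signs)
step 1: m = 2.885000, f(m) = 32.986074 > 0 → root in [1.420000, 2.885000]
step 2: m = 2.152500, f(m) = -14.822937 < 0 → root in [2.152500, 2.885000]
step 3: m = 2.518750, f(m) = 3.957625 > 0 → root in [2.152500, 2.518750]
Midpoint of [2.152500, 2.518750] = 2.335625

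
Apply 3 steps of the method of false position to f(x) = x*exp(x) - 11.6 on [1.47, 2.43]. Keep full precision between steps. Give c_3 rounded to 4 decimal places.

f(1.470000) = -5.206624, f(2.430000) = 16.002083
step 1: c = 1.705675, f(c) = -2.210090 < 0 → new bracket [1.705675, 2.430000]
step 2: c = 1.793573, f(c) = -0.819021 < 0 → new bracket [1.793573, 2.430000]
step 3: c = 1.824561, f(c) = -0.287588 < 0 → new bracket [1.824561, 2.430000]

1.8246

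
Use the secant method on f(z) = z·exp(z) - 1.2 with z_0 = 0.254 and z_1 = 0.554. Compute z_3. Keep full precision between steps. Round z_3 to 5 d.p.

f(z_0) = -0.872550, f(z_1) = -0.235929
z_2 = 0.554000 - (-0.235929)·(0.554000 - 0.254000)/(-0.235929 - (-0.872550)) = 0.665179; f(z_2) = 0.093665
z_3 = 0.665179 - (0.093665)·(0.665179 - 0.554000)/(0.093665 - (-0.235929)) = 0.633584; f(z_3) = -0.006106

0.63358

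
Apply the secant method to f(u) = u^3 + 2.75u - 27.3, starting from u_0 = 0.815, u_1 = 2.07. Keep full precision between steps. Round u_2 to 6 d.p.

3.427076

f(u_0) = -24.517407, f(u_1) = -12.737757
u_2 = 2.070000 - (-12.737757)·(2.070000 - 0.815000)/(-12.737757 - (-24.517407)) = 3.427076; f(u_2) = 22.374969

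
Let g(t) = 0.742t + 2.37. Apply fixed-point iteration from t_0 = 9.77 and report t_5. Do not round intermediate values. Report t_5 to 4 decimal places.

t_1 = g(9.770000) = 9.619340
t_2 = g(9.619340) = 9.507550
t_3 = g(9.507550) = 9.424602
t_4 = g(9.424602) = 9.363055
t_5 = g(9.363055) = 9.317387

9.3174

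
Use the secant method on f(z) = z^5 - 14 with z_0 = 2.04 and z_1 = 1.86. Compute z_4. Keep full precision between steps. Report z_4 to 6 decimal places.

f(z_0) = 21.330586, f(z_1) = 8.262028
z_2 = 1.860000 - (8.262028)·(1.860000 - 2.040000)/(8.262028 - (21.330586)) = 1.746203; f(z_2) = 2.235790
z_3 = 1.746203 - (2.235790)·(1.746203 - 1.860000)/(2.235790 - (8.262028)) = 1.703983; f(z_3) = 0.365684
z_4 = 1.703983 - (0.365684)·(1.703983 - 1.746203)/(0.365684 - (2.235790)) = 1.695727; f(z_4) = 0.021034

1.695727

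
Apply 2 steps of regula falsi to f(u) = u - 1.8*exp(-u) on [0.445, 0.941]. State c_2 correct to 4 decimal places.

f(0.445000) = -0.708484, f(0.941000) = 0.238573
step 1: c = 0.816053, f(c) = 0.020140 > 0 → new bracket [0.445000, 0.816053]
step 2: c = 0.805796, f(c) = 0.001679 > 0 → new bracket [0.445000, 0.805796]

0.8058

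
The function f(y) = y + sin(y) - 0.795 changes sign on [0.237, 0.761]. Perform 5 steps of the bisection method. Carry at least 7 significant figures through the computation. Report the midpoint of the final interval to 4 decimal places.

f(0.237000) = -0.323212, f(0.761000) = 0.655646 (opposite signs)
step 1: m = 0.499000, f(m) = 0.182548 > 0 → root in [0.237000, 0.499000]
step 2: m = 0.368000, f(m) = -0.067250 < 0 → root in [0.368000, 0.499000]
step 3: m = 0.433500, f(m) = 0.058550 > 0 → root in [0.368000, 0.433500]
step 4: m = 0.400750, f(m) = -0.004141 < 0 → root in [0.400750, 0.433500]
step 5: m = 0.417125, f(m) = 0.027259 > 0 → root in [0.400750, 0.417125]
Midpoint of [0.400750, 0.417125] = 0.408937

0.4089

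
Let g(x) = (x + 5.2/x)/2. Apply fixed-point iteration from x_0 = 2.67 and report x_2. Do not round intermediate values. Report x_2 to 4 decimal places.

2.2805

x_1 = g(2.670000) = 2.308783
x_2 = g(2.308783) = 2.280526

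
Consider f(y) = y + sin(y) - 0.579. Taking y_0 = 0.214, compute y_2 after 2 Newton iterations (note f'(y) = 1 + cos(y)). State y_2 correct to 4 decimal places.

0.2916

Newton update: y ← y − f(y)/f'(y).
y_0 = 0.214000: f = -0.152630, f' = 1.977189 → y_1 = 0.214000 - (-0.152630)/(1.977189) = 0.291195
y_1 = 0.291195: f = -0.000707, f' = 1.957901 → y_2 = 0.291195 - (-0.000707)/(1.957901) = 0.291557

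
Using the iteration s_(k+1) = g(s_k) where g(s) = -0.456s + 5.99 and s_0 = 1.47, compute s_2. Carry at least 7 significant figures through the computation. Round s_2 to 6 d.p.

s_1 = g(1.470000) = 5.319680
s_2 = g(5.319680) = 3.564226

3.564226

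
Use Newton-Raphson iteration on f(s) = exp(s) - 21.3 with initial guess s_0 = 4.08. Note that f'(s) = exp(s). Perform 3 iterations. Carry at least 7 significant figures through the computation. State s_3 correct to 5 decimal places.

s_0 = 4.080000: f = 37.845470, f' = 59.145470 → s_1 = 4.080000 - (37.845470)/(59.145470) = 3.440129
s_1 = 3.440129: f = 9.890982, f' = 31.190982 → s_2 = 3.440129 - (9.890982)/(31.190982) = 3.123019
s_2 = 3.123019: f = 1.414846, f' = 22.714846 → s_3 = 3.123019 - (1.414846)/(22.714846) = 3.060731

3.06073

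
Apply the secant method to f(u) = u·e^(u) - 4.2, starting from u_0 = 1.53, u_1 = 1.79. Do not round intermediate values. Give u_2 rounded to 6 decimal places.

1.326157

f(u_0) = 2.865811, f(u_1) = 6.521120
u_2 = 1.790000 - (6.521120)·(1.790000 - 1.530000)/(6.521120 - (2.865811)) = 1.326157; f(u_2) = 0.795021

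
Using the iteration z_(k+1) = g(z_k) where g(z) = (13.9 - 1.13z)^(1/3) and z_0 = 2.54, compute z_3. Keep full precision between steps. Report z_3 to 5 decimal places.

2.24785

z_1 = g(2.540000) = 2.225987
z_2 = g(2.225987) = 2.249606
z_3 = g(2.249606) = 2.247846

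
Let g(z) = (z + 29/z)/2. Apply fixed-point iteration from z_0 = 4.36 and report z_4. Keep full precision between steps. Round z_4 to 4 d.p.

5.3852

z_1 = g(4.360000) = 5.505688
z_2 = g(5.505688) = 5.386484
z_3 = g(5.386484) = 5.385165
z_4 = g(5.385165) = 5.385165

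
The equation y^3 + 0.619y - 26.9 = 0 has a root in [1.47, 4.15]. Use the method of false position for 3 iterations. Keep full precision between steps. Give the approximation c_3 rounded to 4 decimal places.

2.8608

False-position update: c = (a·f(b) − b·f(a))/(f(b) − f(a)); replace the endpoint whose sign matches f(c).
f(1.470000) = -22.813547, f(4.150000) = 47.142225
step 1: c = 2.343985, f(c) = -12.570594 < 0 → new bracket [2.343985, 4.150000]
step 2: c = 2.724183, f(c) = -4.997099 < 0 → new bracket [2.724183, 4.150000]
step 3: c = 2.860835, f(c) = -1.714990 < 0 → new bracket [2.860835, 4.150000]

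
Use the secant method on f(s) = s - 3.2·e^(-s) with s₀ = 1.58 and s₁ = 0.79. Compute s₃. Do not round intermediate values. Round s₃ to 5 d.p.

1.08611

f(s_0) = 0.920880, f(s_1) = -0.662303
s_2 = 0.790000 - (-0.662303)·(0.790000 - 1.580000)/(-0.662303 - (0.920880)) = 1.120486; f(s_2) = 0.076898
s_3 = 1.120486 - (0.076898)·(1.120486 - 0.790000)/(0.076898 - (-0.662303)) = 1.086106; f(s_3) = 0.006016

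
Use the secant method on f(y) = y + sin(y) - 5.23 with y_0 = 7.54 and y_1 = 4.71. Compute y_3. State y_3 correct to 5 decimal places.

f(y_0) = 3.261111, f(y_1) = -1.519997
y_2 = 4.710000 - (-1.519997)·(4.710000 - 7.540000)/(-1.519997 - (3.261111)) = 5.609706; f(y_2) = -0.244003
y_3 = 5.609706 - (-0.244003)·(5.609706 - 4.710000)/(-0.244003 - (-1.519997)) = 5.781753; f(y_3) = 0.071072

5.78175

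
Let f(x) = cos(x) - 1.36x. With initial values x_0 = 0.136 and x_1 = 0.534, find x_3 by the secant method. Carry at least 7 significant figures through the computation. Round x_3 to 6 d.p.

f(x_0) = 0.805806, f(x_1) = 0.134538
x_2 = 0.534000 - (0.134538)·(0.534000 - 0.136000)/(0.134538 - (0.805806)) = 0.613769; f(x_2) = -0.017242
x_3 = 0.613769 - (-0.017242)·(0.613769 - 0.534000)/(-0.017242 - (0.134538)) = 0.604707; f(x_3) = 0.000267

0.604707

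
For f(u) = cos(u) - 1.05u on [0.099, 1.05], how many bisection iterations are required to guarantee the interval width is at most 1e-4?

Initial width b − a = 1.05 − 0.099 = 0.951000.
After n steps the width is (b−a)/2^n; need (b−a)/2^n ≤ 1e-4.
So n ≥ log₂(0.951000/1e-4) = log₂(9510.0000) ≈ 13.2152.
Hence n = 14.

14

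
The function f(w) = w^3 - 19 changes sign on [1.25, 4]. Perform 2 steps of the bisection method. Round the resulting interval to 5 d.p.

f(1.250000) = -17.046875, f(4.000000) = 45.000000 (opposite signs)
step 1: m = 2.625000, f(m) = -0.912109 < 0 → root in [2.625000, 4.000000]
step 2: m = 3.312500, f(m) = 17.346924 > 0 → root in [2.625000, 3.312500]

[2.62500, 3.31250]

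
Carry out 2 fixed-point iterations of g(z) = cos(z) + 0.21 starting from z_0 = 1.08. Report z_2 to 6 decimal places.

0.986737

z_1 = g(1.080000) = 0.681328
z_2 = g(0.681328) = 0.986737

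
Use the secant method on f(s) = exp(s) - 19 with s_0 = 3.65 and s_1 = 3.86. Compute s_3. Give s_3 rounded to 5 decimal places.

3.03899

f(s_0) = 19.474666, f(s_1) = 28.465351
s_2 = 3.860000 - (28.465351)·(3.860000 - 3.650000)/(28.465351 - (19.474666)) = 3.195120; f(s_2) = 5.413111
s_3 = 3.195120 - (5.413111)·(3.195120 - 3.860000)/(5.413111 - (28.465351)) = 3.038994; f(s_3) = 1.884218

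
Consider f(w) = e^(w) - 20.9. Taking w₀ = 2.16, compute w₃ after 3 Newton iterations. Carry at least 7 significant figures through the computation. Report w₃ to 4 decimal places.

3.0465

f'(w) = e^(w)
w_0 = 2.160000: f = -12.228862, f' = 8.671138 → w_1 = 2.160000 - (-12.228862)/(8.671138) = 3.570295
w_1 = 3.570295: f = 14.627073, f' = 35.527073 → w_2 = 3.570295 - (14.627073)/(35.527073) = 3.158579
w_2 = 3.158579: f = 2.637121, f' = 23.537121 → w_3 = 3.158579 - (2.637121)/(23.537121) = 3.046538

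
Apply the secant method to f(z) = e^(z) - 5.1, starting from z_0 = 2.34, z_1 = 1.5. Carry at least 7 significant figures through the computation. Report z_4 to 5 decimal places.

1.62918

f(z_0) = 5.281237, f(z_1) = -0.618311
z_2 = 1.500000 - (-0.618311)·(1.500000 - 2.340000)/(-0.618311 - (5.281237)) = 1.588037; f(z_2) = -0.205865
z_3 = 1.588037 - (-0.205865)·(1.588037 - 1.500000)/(-0.205865 - (-0.618311)) = 1.631980; f(z_3) = 0.013990
z_4 = 1.631980 - (0.013990)·(1.631980 - 1.588037)/(0.013990 - (-0.205865)) = 1.629184; f(z_4) = -0.000290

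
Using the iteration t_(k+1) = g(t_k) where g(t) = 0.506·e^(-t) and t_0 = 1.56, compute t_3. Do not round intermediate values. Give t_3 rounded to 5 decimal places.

t_1 = g(1.560000) = 0.106329
t_2 = g(0.106329) = 0.454959
t_3 = g(0.454959) = 0.321044

0.32104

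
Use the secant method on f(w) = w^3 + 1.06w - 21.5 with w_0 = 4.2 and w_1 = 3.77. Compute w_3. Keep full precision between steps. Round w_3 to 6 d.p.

2.764337

f(w_0) = 57.040000, f(w_1) = 36.078833
w_2 = 3.770000 - (36.078833)·(3.770000 - 4.200000)/(36.078833 - (57.040000)) = 3.029874; f(w_2) = 9.526332
w_3 = 3.029874 - (9.526332)·(3.029874 - 3.770000)/(9.526332 - (36.078833)) = 2.764337; f(w_3) = 2.554039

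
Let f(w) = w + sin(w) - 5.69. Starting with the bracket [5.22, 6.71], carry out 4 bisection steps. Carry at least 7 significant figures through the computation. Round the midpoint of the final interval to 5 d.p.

6.01156

f(5.220000) = -1.343908, f(6.710000) = 1.433973 (opposite signs)
step 1: m = 5.965000, f(m) = -0.037843 < 0 → root in [5.965000, 6.710000]
step 2: m = 6.337500, f(m) = 0.701788 > 0 → root in [5.965000, 6.337500]
step 3: m = 6.151250, f(m) = 0.329697 > 0 → root in [5.965000, 6.151250]
step 4: m = 6.058125, f(m) = 0.144960 > 0 → root in [5.965000, 6.058125]
Midpoint of [5.965000, 6.058125] = 6.011563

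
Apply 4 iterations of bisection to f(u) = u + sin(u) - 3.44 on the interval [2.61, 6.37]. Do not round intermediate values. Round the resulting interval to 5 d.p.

f(2.610000) = -0.323093, f(6.370000) = 3.016706 (opposite signs)
step 1: m = 4.490000, f(m) = 0.074627 > 0 → root in [2.610000, 4.490000]
step 2: m = 3.550000, f(m) = -0.287148 < 0 → root in [3.550000, 4.490000]
step 3: m = 4.020000, f(m) = -0.189723 < 0 → root in [4.020000, 4.490000]
step 4: m = 4.255000, f(m) = -0.082209 < 0 → root in [4.255000, 4.490000]

[4.25500, 4.49000]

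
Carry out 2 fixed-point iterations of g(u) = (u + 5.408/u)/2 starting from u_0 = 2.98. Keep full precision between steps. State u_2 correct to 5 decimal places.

2.32659

u_1 = g(2.980000) = 2.397383
u_2 = g(2.397383) = 2.326588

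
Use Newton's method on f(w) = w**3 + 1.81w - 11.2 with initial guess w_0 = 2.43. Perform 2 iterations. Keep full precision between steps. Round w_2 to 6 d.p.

1.971507

f'(w) = 3w**2 + 1.81
w_0 = 2.430000: f = 7.547207, f' = 19.524700 → w_1 = 2.430000 - (7.547207)/(19.524700) = 2.043453
w_1 = 2.043453: f = 1.031502, f' = 14.337105 → w_2 = 2.043453 - (1.031502)/(14.337105) = 1.971507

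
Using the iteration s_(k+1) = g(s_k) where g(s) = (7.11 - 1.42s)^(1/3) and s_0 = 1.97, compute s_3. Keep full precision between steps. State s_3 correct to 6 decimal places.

s_1 = g(1.970000) = 1.627720
s_2 = g(1.627720) = 1.686706
s_3 = g(1.686706) = 1.676834

1.676834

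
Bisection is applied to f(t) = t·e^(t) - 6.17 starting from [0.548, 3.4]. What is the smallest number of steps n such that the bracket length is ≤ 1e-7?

25

Initial width b − a = 3.4 − 0.548 = 2.852000.
After n steps the width is (b−a)/2^n; need (b−a)/2^n ≤ 1e-7.
So n ≥ log₂(2.852000/1e-7) = log₂(28520000.0000) ≈ 24.7655.
Hence n = 25.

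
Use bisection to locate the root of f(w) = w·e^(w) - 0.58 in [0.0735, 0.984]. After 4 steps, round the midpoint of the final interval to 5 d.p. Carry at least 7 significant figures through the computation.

0.38648

f(0.073500) = -0.500894, f(0.984000) = 2.052333 (opposite signs)
step 1: m = 0.528750, f(m) = 0.317188 > 0 → root in [0.073500, 0.528750]
step 2: m = 0.301125, f(m) = -0.173066 < 0 → root in [0.301125, 0.528750]
step 3: m = 0.414937, f(m) = 0.048330 > 0 → root in [0.301125, 0.414937]
step 4: m = 0.358031, f(m) = -0.067833 < 0 → root in [0.358031, 0.414937]
Midpoint of [0.358031, 0.414937] = 0.386484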